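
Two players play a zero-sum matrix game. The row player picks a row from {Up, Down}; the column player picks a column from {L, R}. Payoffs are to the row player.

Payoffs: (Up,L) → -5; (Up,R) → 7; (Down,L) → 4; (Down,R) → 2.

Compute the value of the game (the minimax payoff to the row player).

Row minima: Up → -5, Down → 2; maximin = 2.
Column maxima: L → 4, R → 7; minimax = 4.
2 ≠ 4, so there is no saddle point; optimal play is mixed.
Let the row player play Up with probability p. Expected payoff against L: (-5)p + 4(1−p) = −9p + 4; against R: 7p + 2(1−p) = 5p + 2.
Setting these equal: −9p + 4 = 5p + 2 ⇒ −14p = -2 ⇒ p = 1/7, and the value is (-9)·(1/7) + 4 = 19/7.
For the column player: with q = P(L), equating Up's and Down's payoffs gives −12q + 7 = 2q + 2 ⇒ q = 5/14.

19/7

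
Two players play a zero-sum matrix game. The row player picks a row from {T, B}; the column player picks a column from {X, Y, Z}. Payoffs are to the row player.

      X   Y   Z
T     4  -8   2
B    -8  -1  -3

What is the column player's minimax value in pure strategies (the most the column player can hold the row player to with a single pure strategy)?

-1

Column maxima: X → 4, Y → -1, Z → 2.
The smallest of these is -1.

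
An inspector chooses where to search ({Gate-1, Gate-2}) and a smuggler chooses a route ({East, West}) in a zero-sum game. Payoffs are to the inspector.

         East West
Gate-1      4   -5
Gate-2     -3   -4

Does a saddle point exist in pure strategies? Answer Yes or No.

Yes

Row minima: Gate-1 → -5, Gate-2 → -4; maximin = -4.
Column maxima: East → 4, West → -4; minimax = -4.
maximin = minimax = -4, so a saddle point exists.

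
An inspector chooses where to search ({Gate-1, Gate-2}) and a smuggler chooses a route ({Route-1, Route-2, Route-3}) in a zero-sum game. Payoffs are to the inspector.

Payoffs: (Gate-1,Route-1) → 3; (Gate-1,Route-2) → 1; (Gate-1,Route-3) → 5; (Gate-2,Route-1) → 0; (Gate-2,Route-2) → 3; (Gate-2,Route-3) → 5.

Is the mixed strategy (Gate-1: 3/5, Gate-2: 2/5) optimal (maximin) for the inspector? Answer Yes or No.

Yes

Against Route-1 this mix gives (3/5)·3 + (2/5)·0 = 9/5.
Against Route-2 this mix gives (3/5)·1 + (2/5)·3 = 9/5.
Against Route-3 this mix gives (3/5)·5 + (2/5)·5 = 5.
All of the smuggler's active replies (Route-1, Route-2) yield 9/5, and no column does worse for the inspector. The mix makes the smuggler indifferent and guarantees 9/5, so it is optimal.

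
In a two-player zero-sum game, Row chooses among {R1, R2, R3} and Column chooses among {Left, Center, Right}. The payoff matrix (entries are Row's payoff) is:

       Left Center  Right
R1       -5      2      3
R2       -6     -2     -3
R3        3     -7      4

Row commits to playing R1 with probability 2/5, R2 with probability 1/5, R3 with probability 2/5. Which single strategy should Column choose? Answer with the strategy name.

Center

If Column plays Left, Row's expected payoff is (2/5)·(-5) + (1/5)·(-6) + (2/5)·3 = -2.
If Column plays Center, Row's expected payoff is (2/5)·2 + (1/5)·(-2) + (2/5)·(-7) = -12/5.
If Column plays Right, Row's expected payoff is (2/5)·3 + (1/5)·(-3) + (2/5)·4 = 11/5.
Column minimizes Row's payoff; the smallest is -12/5, so the best response is Center.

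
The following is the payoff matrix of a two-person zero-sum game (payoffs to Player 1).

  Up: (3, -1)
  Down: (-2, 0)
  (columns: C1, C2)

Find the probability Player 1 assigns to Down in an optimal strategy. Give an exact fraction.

Row minima: Up → -1, Down → -2; maximin = -1.
Column maxima: C1 → 3, C2 → 0; minimax = 0.
-1 ≠ 0, so there is no saddle point; optimal play is mixed.
Let Player 1 play Up with probability p. Expected payoff against C1: 3p + (-2)(1−p) = 5p − 2; against C2: (-1)p + 0(1−p) = −p.
Setting these equal: 5p − 2 = −p ⇒ 6p = 2 ⇒ p = 1/3, and the value is (5)·(1/3) − 2 = -1/3.
For Player 2: with q = P(C1), equating Up's and Down's payoffs gives 4q − 1 = −2q ⇒ q = 1/6.

2/3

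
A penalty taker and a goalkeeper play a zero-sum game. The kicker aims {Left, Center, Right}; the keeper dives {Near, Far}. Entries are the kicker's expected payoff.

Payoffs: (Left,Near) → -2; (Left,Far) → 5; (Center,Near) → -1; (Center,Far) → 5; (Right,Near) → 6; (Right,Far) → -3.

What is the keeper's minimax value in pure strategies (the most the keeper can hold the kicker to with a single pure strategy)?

5

Column maxima: Near → 6, Far → 5.
The smallest of these is 5.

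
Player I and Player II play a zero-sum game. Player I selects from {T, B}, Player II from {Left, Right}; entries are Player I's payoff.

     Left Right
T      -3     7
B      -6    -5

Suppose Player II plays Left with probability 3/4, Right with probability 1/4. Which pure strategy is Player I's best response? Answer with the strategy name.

Expected payoff of T: (3/4)·(-3) + (1/4)·7 = -1/2.
Expected payoff of B: (3/4)·(-6) + (1/4)·(-5) = -23/4.
The largest is -1/2, so Player I's best response is T.

T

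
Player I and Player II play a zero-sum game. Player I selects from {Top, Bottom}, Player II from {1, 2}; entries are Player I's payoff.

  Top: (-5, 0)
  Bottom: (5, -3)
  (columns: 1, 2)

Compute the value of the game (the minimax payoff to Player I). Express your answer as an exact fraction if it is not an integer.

Row minima: Top → -5, Bottom → -3; maximin = -3.
Column maxima: 1 → 5, 2 → 0; minimax = 0.
-3 ≠ 0, so there is no saddle point; optimal play is mixed.
Let Player I play Top with probability p. Expected payoff against 1: (-5)p + 5(1−p) = −10p + 5; against 2: 0p + (-3)(1−p) = 3p − 3.
Setting these equal: −10p + 5 = 3p − 3 ⇒ −13p = -8 ⇒ p = 8/13, and the value is (-10)·(8/13) + 5 = -15/13.
For Player II: with q = P(1), equating Top's and Bottom's payoffs gives −5q = 8q − 3 ⇒ q = 3/13.

-15/13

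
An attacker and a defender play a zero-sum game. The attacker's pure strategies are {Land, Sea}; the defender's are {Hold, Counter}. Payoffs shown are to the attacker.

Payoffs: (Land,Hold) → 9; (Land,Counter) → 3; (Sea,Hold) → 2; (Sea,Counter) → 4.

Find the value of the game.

Row minima: Land → 3, Sea → 2; maximin = 3.
Column maxima: Hold → 9, Counter → 4; minimax = 4.
3 ≠ 4, so there is no saddle point; optimal play is mixed.
Let the attacker play Land with probability p. Expected payoff against Hold: 9p + 2(1−p) = 7p + 2; against Counter: 3p + 4(1−p) = −p + 4.
Setting these equal: 7p + 2 = −p + 4 ⇒ 8p = 2 ⇒ p = 1/4, and the value is (7)·(1/4) + 2 = 15/4.
For the defender: with q = P(Hold), equating Land's and Sea's payoffs gives 6q + 3 = −2q + 4 ⇒ q = 1/8.

15/4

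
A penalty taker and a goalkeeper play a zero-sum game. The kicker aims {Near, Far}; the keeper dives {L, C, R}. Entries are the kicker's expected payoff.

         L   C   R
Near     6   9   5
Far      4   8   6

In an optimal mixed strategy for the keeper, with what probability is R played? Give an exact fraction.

2/3

Row minima: Near → 5, Far → 4; maximin = 5.
Column maxima: L → 6, C → 9, R → 6; minimax = 6.
5 ≠ 6, so there is no saddle point; optimal play is mixed.
C is strictly dominated by L (it gives the kicker strictly more in every row), so the keeper never plays it.
On the remaining 2×2 (Near, Far vs L, R):
Let the kicker play Near with probability p. Expected payoff against L: 6p + 4(1−p) = 2p + 4; against R: 5p + 6(1−p) = −p + 6.
Setting these equal: 2p + 4 = −p + 6 ⇒ 3p = 2 ⇒ p = 2/3, and the value is (2)·(2/3) + 4 = 16/3.
For the keeper: with q = P(L), equating Near's and Far's payoffs gives q + 5 = −2q + 6 ⇒ q = 1/3.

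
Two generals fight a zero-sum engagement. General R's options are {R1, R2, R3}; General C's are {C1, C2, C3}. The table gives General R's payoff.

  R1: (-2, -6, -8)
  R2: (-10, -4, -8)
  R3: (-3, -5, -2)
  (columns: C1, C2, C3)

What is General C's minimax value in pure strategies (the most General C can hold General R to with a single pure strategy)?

-4

Column maxima: C1 → -2, C2 → -4, C3 → -2.
The smallest of these is -4.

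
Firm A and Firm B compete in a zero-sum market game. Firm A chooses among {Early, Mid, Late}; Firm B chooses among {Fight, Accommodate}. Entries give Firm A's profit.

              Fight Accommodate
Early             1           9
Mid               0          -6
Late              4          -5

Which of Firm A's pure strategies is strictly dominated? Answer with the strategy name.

Early gives a strictly higher payoff than Mid against every column: 1 > 0, 9 > -6.
So Mid is strictly dominated and Firm A never plays it.

Mid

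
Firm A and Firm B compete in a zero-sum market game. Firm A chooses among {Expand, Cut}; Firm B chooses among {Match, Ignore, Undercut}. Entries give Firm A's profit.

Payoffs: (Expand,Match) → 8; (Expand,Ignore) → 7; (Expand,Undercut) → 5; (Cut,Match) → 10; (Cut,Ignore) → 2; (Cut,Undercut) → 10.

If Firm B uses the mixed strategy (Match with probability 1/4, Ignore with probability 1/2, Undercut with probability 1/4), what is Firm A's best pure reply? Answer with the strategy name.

Expand

Expected payoff of Expand: (1/4)·8 + (1/2)·7 + (1/4)·5 = 27/4.
Expected payoff of Cut: (1/4)·10 + (1/2)·2 + (1/4)·10 = 6.
The largest is 27/4, so Firm A's best response is Expand.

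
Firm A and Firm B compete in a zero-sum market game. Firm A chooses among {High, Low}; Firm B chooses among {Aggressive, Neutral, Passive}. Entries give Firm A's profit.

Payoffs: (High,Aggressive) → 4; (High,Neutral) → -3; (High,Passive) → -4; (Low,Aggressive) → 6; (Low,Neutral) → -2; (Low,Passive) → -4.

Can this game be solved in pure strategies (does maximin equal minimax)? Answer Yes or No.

Yes

Row minima: High → -4, Low → -4; maximin = -4.
Column maxima: Aggressive → 6, Neutral → -2, Passive → -4; minimax = -4.
maximin = minimax = -4, so a saddle point exists.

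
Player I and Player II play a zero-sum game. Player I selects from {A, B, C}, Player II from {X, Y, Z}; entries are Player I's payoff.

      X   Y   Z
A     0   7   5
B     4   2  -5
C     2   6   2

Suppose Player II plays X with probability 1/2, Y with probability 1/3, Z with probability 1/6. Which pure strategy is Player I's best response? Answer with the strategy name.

Expected payoff of A: (1/2)·0 + (1/3)·7 + (1/6)·5 = 19/6.
Expected payoff of B: (1/2)·4 + (1/3)·2 + (1/6)·(-5) = 11/6.
Expected payoff of C: (1/2)·2 + (1/3)·6 + (1/6)·2 = 10/3.
The largest is 10/3, so Player I's best response is C.

C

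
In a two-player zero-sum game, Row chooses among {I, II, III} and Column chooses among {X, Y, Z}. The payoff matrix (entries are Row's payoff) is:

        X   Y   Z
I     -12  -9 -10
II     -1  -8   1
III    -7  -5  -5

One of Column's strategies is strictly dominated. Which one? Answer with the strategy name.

Z

X holds Row's payoff strictly below Z in every row: -12 < -10, -1 < 1, -7 < -5.
So Z is strictly dominated for Column.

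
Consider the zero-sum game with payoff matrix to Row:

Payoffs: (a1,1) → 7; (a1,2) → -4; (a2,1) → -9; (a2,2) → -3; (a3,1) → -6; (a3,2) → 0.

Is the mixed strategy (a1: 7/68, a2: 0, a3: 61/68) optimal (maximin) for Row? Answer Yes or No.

No

Against 1 this mix gives (7/68)·7 + (61/68)·(-6) = -317/68.
Against 2 this mix gives (7/68)·(-4) + (61/68)·0 = -7/17.
Column will play 1, holding Row to -317/68. Shifting weight toward the row that does better against 1 would raise this floor (the equalizing mix achieves -24/17 against both 1 and 2), so the proposed strategy is not optimal.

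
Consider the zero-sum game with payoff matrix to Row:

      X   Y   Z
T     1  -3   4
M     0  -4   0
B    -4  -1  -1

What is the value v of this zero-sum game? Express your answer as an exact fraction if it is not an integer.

Row minima: T → -3, M → -4, B → -4; maximin = -3.
Column maxima: X → 1, Y → -1, Z → 4; minimax = -1.
-3 ≠ -1, so there is no saddle point; optimal play is mixed.
M is strictly dominated by T, so Row never plays it.
With M eliminated, Z is strictly dominated by X (it gives Row strictly more in every remaining row), so Column never plays it.
On the remaining 2×2 (T, B vs X, Y):
Let Row play T with probability p. Expected payoff against X: 1p + (-4)(1−p) = 5p − 4; against Y: (-3)p + (-1)(1−p) = −2p − 1.
Setting these equal: 5p − 4 = −2p − 1 ⇒ 7p = 3 ⇒ p = 3/7, and the value is (5)·(3/7) − 4 = -13/7.
For Column: with q = P(X), equating T's and B's payoffs gives 4q − 3 = −3q − 1 ⇒ q = 2/7.

-13/7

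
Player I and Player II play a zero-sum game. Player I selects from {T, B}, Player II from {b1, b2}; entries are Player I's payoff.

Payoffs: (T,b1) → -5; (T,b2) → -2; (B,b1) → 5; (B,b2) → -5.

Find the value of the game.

-35/13

Row minima: T → -5, B → -5; maximin = -5.
Column maxima: b1 → 5, b2 → -2; minimax = -2.
-5 ≠ -2, so there is no saddle point; optimal play is mixed.
Let Player I play T with probability p. Expected payoff against b1: (-5)p + 5(1−p) = −10p + 5; against b2: (-2)p + (-5)(1−p) = 3p − 5.
Setting these equal: −10p + 5 = 3p − 5 ⇒ −13p = -10 ⇒ p = 10/13, and the value is (-10)·(10/13) + 5 = -35/13.
For Player II: with q = P(b1), equating T's and B's payoffs gives −3q − 2 = 10q − 5 ⇒ q = 3/13.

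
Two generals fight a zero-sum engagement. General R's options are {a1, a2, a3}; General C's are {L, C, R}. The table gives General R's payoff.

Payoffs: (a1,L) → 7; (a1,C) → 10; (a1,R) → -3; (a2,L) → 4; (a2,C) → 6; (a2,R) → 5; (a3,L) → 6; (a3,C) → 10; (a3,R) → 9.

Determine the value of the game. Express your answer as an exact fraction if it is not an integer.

Row minima: a1 → -3, a2 → 4, a3 → 6; maximin = 6.
Column maxima: L → 7, C → 10, R → 9; minimax = 7.
6 ≠ 7, so there is no saddle point; optimal play is mixed.
a2 is strictly dominated by a3, so General R never plays it.
C is strictly dominated by L (it gives General R strictly more in every row), so General C never plays it.
On the remaining 2×2 (a1, a3 vs L, R):
Let General R play a1 with probability p. Expected payoff against L: 7p + 6(1−p) = p + 6; against R: (-3)p + 9(1−p) = −12p + 9.
Setting these equal: p + 6 = −12p + 9 ⇒ 13p = 3 ⇒ p = 3/13, and the value is (1)·(3/13) + 6 = 81/13.
For General C: with q = P(L), equating a1's and a3's payoffs gives 10q − 3 = −3q + 9 ⇒ q = 12/13.

81/13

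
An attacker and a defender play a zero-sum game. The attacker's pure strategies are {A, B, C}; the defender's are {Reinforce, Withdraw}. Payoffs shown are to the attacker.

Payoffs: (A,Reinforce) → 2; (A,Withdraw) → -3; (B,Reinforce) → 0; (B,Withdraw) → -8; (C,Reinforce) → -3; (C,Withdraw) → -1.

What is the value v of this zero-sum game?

-11/7

Row minima: A → -3, B → -8, C → -3; maximin = -3.
Column maxima: Reinforce → 2, Withdraw → -1; minimax = -1.
-3 ≠ -1, so there is no saddle point; optimal play is mixed.
B is strictly dominated by A, so the attacker never plays it.
On the remaining 2×2 (A, C vs Reinforce, Withdraw):
Let the attacker play A with probability p. Expected payoff against Reinforce: 2p + (-3)(1−p) = 5p − 3; against Withdraw: (-3)p + (-1)(1−p) = −2p − 1.
Setting these equal: 5p − 3 = −2p − 1 ⇒ 7p = 2 ⇒ p = 2/7, and the value is (5)·(2/7) − 3 = -11/7.
For the defender: with q = P(Reinforce), equating A's and C's payoffs gives 5q − 3 = −2q − 1 ⇒ q = 2/7.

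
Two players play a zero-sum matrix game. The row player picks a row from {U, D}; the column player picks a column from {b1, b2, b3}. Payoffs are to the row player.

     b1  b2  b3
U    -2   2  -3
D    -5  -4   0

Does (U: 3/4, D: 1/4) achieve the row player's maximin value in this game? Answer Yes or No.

Against b1 this mix gives (3/4)·(-2) + (1/4)·(-5) = -11/4.
Against b2 this mix gives (3/4)·2 + (1/4)·(-4) = 1/2.
Against b3 this mix gives (3/4)·(-3) + (1/4)·0 = -9/4.
The column player will play b1, holding the row player to -11/4. Shifting weight toward the row that does better against b1 would raise this floor (the equalizing mix achieves -5/2 against both b1 and b3), so the proposed strategy is not optimal.

No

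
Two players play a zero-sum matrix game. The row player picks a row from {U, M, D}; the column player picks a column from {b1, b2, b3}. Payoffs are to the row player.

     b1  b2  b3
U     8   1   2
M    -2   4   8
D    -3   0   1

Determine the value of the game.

34/13

Row minima: U → 1, M → -2, D → -3; maximin = 1.
Column maxima: b1 → 8, b2 → 4, b3 → 8; minimax = 4.
1 ≠ 4, so there is no saddle point; optimal play is mixed.
D is strictly dominated by U, so the row player never plays it.
b3 is strictly dominated by b2 (it gives the row player strictly more in every row), so the column player never plays it.
On the remaining 2×2 (U, M vs b1, b2):
Let the row player play U with probability p. Expected payoff against b1: 8p + (-2)(1−p) = 10p − 2; against b2: 1p + 4(1−p) = −3p + 4.
Setting these equal: 10p − 2 = −3p + 4 ⇒ 13p = 6 ⇒ p = 6/13, and the value is (10)·(6/13) − 2 = 34/13.
For the column player: with q = P(b1), equating U's and M's payoffs gives 7q + 1 = −6q + 4 ⇒ q = 3/13.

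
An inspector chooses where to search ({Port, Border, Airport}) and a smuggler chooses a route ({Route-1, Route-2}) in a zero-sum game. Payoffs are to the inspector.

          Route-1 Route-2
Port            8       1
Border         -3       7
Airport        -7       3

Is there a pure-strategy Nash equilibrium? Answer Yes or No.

No

Row minima: Port → 1, Border → -3, Airport → -7; maximin = 1.
Column maxima: Route-1 → 8, Route-2 → 7; minimax = 7.
1 ≠ 7, so no pure-strategy equilibrium exists.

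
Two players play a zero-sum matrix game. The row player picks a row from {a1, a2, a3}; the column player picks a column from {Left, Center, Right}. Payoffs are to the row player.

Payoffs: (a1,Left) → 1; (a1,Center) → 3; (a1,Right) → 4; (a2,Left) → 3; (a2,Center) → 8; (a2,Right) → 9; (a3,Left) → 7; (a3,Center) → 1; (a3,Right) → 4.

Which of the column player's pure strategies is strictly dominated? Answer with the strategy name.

Center holds the row player's payoff strictly below Right in every row: 3 < 4, 8 < 9, 1 < 4.
So Right is strictly dominated for the column player.

Right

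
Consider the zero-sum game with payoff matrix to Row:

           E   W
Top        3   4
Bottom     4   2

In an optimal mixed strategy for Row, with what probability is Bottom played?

1/3

Row minima: Top → 3, Bottom → 2; maximin = 3.
Column maxima: E → 4, W → 4; minimax = 4.
3 ≠ 4, so there is no saddle point; optimal play is mixed.
Let Row play Top with probability p. Expected payoff against E: 3p + 4(1−p) = −p + 4; against W: 4p + 2(1−p) = 2p + 2.
Setting these equal: −p + 4 = 2p + 2 ⇒ −3p = -2 ⇒ p = 2/3, and the value is (-1)·(2/3) + 4 = 10/3.
For Column: with q = P(E), equating Top's and Bottom's payoffs gives −q + 4 = 2q + 2 ⇒ q = 2/3.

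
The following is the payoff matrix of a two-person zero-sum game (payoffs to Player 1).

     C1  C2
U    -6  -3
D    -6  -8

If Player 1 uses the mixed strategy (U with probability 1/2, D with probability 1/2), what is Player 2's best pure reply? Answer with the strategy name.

If Player 2 plays C1, Player 1's expected payoff is (1/2)·(-6) + (1/2)·(-6) = -6.
If Player 2 plays C2, Player 1's expected payoff is (1/2)·(-3) + (1/2)·(-8) = -11/2.
Player 2 minimizes Player 1's payoff; the smallest is -6, so the best response is C1.

C1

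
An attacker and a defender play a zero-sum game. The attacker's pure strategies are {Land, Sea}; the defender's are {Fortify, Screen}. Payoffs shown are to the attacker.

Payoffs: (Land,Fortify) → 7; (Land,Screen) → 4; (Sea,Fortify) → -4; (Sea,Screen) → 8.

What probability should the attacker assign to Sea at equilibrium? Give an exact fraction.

1/5

Row minima: Land → 4, Sea → -4; maximin = 4.
Column maxima: Fortify → 7, Screen → 8; minimax = 7.
4 ≠ 7, so there is no saddle point; optimal play is mixed.
Let the attacker play Land with probability p. Expected payoff against Fortify: 7p + (-4)(1−p) = 11p − 4; against Screen: 4p + 8(1−p) = −4p + 8.
Setting these equal: 11p − 4 = −4p + 8 ⇒ 15p = 12 ⇒ p = 4/5, and the value is (11)·(4/5) − 4 = 24/5.
For the defender: with q = P(Fortify), equating Land's and Sea's payoffs gives 3q + 4 = −12q + 8 ⇒ q = 4/15.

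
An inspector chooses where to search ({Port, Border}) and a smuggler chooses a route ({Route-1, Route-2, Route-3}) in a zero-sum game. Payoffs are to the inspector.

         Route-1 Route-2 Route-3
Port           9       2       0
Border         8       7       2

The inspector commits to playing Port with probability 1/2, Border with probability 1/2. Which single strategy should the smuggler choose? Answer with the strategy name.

Route-3

If the smuggler plays Route-1, the inspector's expected payoff is (1/2)·9 + (1/2)·8 = 17/2.
If the smuggler plays Route-2, the inspector's expected payoff is (1/2)·2 + (1/2)·7 = 9/2.
If the smuggler plays Route-3, the inspector's expected payoff is (1/2)·0 + (1/2)·2 = 1.
The smuggler minimizes the inspector's payoff; the smallest is 1, so the best response is Route-3.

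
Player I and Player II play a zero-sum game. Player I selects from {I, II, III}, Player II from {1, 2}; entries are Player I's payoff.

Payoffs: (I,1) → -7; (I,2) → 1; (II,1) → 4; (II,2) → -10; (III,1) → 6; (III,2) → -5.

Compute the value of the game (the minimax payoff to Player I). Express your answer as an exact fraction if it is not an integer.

Row minima: I → -7, II → -10, III → -5; maximin = -5.
Column maxima: 1 → 6, 2 → 1; minimax = 1.
-5 ≠ 1, so there is no saddle point; optimal play is mixed.
II is strictly dominated by III, so Player I never plays it.
On the remaining 2×2 (I, III vs 1, 2):
Let Player I play I with probability p. Expected payoff against 1: (-7)p + 6(1−p) = −13p + 6; against 2: 1p + (-5)(1−p) = 6p − 5.
Setting these equal: −13p + 6 = 6p − 5 ⇒ −19p = -11 ⇒ p = 11/19, and the value is (-13)·(11/19) + 6 = -29/19.
For Player II: with q = P(1), equating I's and III's payoffs gives −8q + 1 = 11q − 5 ⇒ q = 6/19.

-29/19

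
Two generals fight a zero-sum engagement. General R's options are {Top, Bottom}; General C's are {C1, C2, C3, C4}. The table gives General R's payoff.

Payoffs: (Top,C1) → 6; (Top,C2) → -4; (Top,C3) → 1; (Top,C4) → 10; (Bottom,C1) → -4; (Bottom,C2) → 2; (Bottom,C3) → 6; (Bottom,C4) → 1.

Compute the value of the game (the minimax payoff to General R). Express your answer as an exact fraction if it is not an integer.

Row minima: Top → -4, Bottom → -4; maximin = -4.
Column maxima: C1 → 6, C2 → 2, C3 → 6, C4 → 10; minimax = 2.
-4 ≠ 2, so there is no saddle point; optimal play is mixed.
C3 is strictly dominated by C2 (it gives General R strictly more in every row), so General C never plays it.
C4 is strictly dominated by C1 (it gives General R strictly more in every row), so General C never plays it.
On the remaining 2×2 (Top, Bottom vs C1, C2):
Let General R play Top with probability p. Expected payoff against C1: 6p + (-4)(1−p) = 10p − 4; against C2: (-4)p + 2(1−p) = −6p + 2.
Setting these equal: 10p − 4 = −6p + 2 ⇒ 16p = 6 ⇒ p = 3/8, and the value is (10)·(3/8) − 4 = -1/4.
For General C: with q = P(C1), equating Top's and Bottom's payoffs gives 10q − 4 = −6q + 2 ⇒ q = 3/8.

-1/4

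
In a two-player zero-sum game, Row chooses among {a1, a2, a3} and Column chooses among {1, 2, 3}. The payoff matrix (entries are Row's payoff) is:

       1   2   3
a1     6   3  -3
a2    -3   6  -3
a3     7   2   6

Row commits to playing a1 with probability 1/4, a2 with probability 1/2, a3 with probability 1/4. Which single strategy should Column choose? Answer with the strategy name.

3

If Column plays 1, Row's expected payoff is (1/4)·6 + (1/2)·(-3) + (1/4)·7 = 7/4.
If Column plays 2, Row's expected payoff is (1/4)·3 + (1/2)·6 + (1/4)·2 = 17/4.
If Column plays 3, Row's expected payoff is (1/4)·(-3) + (1/2)·(-3) + (1/4)·6 = -3/4.
Column minimizes Row's payoff; the smallest is -3/4, so the best response is 3.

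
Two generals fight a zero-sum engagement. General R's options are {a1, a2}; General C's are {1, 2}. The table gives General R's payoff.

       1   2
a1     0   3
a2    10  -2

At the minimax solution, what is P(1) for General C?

Row minima: a1 → 0, a2 → -2; maximin = 0.
Column maxima: 1 → 10, 2 → 3; minimax = 3.
0 ≠ 3, so there is no saddle point; optimal play is mixed.
Let General R play a1 with probability p. Expected payoff against 1: 0p + 10(1−p) = −10p + 10; against 2: 3p + (-2)(1−p) = 5p − 2.
Setting these equal: −10p + 10 = 5p − 2 ⇒ −15p = -12 ⇒ p = 4/5, and the value is (-10)·(4/5) + 10 = 2.
For General C: with q = P(1), equating a1's and a2's payoffs gives −3q + 3 = 12q − 2 ⇒ q = 1/3.

1/3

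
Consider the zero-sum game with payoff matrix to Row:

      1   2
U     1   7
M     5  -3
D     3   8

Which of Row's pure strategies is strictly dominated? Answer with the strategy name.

D gives a strictly higher payoff than U against every column: 3 > 1, 8 > 7.
So U is strictly dominated and Row never plays it.

U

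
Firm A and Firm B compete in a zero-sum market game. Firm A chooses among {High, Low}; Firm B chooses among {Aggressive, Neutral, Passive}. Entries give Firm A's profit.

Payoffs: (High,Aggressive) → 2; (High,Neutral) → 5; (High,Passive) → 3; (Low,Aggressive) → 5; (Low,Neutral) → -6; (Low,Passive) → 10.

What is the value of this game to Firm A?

37/14

Row minima: High → 2, Low → -6; maximin = 2.
Column maxima: Aggressive → 5, Neutral → 5, Passive → 10; minimax = 5.
2 ≠ 5, so there is no saddle point; optimal play is mixed.
Passive is strictly dominated by Aggressive (it gives Firm A strictly more in every row), so Firm B never plays it.
On the remaining 2×2 (High, Low vs Aggressive, Neutral):
Let Firm A play High with probability p. Expected payoff against Aggressive: 2p + 5(1−p) = −3p + 5; against Neutral: 5p + (-6)(1−p) = 11p − 6.
Setting these equal: −3p + 5 = 11p − 6 ⇒ −14p = -11 ⇒ p = 11/14, and the value is (-3)·(11/14) + 5 = 37/14.
For Firm B: with q = P(Aggressive), equating High's and Low's payoffs gives −3q + 5 = 11q − 6 ⇒ q = 11/14.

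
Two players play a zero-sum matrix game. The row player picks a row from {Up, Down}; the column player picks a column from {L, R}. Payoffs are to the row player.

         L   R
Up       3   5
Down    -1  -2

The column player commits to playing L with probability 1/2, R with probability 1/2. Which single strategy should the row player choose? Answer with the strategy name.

Up

Expected payoff of Up: (1/2)·3 + (1/2)·5 = 4.
Expected payoff of Down: (1/2)·(-1) + (1/2)·(-2) = -3/2.
The largest is 4, so the row player's best response is Up.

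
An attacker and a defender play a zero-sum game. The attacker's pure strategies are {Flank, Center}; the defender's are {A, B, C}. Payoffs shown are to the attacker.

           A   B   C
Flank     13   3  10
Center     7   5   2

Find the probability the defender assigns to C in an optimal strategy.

1/5

Row minima: Flank → 3, Center → 2; maximin = 3.
Column maxima: A → 13, B → 5, C → 10; minimax = 5.
3 ≠ 5, so there is no saddle point; optimal play is mixed.
A is strictly dominated by B (it gives the attacker strictly more in every row), so the defender never plays it.
On the remaining 2×2 (Flank, Center vs B, C):
Let the attacker play Flank with probability p. Expected payoff against B: 3p + 5(1−p) = −2p + 5; against C: 10p + 2(1−p) = 8p + 2.
Setting these equal: −2p + 5 = 8p + 2 ⇒ −10p = -3 ⇒ p = 3/10, and the value is (-2)·(3/10) + 5 = 22/5.
For the defender: with q = P(B), equating Flank's and Center's payoffs gives −7q + 10 = 3q + 2 ⇒ q = 4/5.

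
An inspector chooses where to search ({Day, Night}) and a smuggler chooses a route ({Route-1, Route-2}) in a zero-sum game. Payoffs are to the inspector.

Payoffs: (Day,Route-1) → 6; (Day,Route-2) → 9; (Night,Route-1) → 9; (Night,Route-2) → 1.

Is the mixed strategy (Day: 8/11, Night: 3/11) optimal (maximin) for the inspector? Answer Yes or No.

Against Route-1 this mix gives (8/11)·6 + (3/11)·9 = 75/11.
Against Route-2 this mix gives (8/11)·9 + (3/11)·1 = 75/11.
All of the smuggler's active replies (Route-1, Route-2) yield 75/11, and no column does worse for the inspector. The mix makes the smuggler indifferent and guarantees 75/11, so it is optimal.

Yes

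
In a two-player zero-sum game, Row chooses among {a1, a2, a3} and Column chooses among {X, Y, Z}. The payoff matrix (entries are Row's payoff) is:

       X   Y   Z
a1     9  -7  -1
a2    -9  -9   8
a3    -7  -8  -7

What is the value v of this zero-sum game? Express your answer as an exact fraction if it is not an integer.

Row minima: a1 → -7, a2 → -9, a3 → -8; maximin = -7.
Column maxima: X → 9, Y → -7, Z → 8; minimax = -7.
Since maximin = minimax = -7, there is a saddle point and the value is -7.

-7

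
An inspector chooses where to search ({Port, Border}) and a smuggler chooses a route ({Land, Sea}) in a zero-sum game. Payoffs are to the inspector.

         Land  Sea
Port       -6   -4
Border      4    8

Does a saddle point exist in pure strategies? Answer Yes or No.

Row minima: Port → -6, Border → 4; maximin = 4.
Column maxima: Land → 4, Sea → 8; minimax = 4.
maximin = minimax = 4, so a saddle point exists.

Yes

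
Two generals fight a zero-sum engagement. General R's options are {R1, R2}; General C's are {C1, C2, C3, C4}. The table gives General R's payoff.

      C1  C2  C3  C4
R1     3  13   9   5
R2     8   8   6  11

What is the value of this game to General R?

Row minima: R1 → 3, R2 → 6; maximin = 6.
Column maxima: C1 → 8, C2 → 13, C3 → 9, C4 → 11; minimax = 8.
6 ≠ 8, so there is no saddle point; optimal play is mixed.
C2 is strictly dominated by C3 (it gives General R strictly more in every row), so General C never plays it.
C4 is strictly dominated by C1 (it gives General R strictly more in every row), so General C never plays it.
On the remaining 2×2 (R1, R2 vs C1, C3):
Let General R play R1 with probability p. Expected payoff against C1: 3p + 8(1−p) = −5p + 8; against C3: 9p + 6(1−p) = 3p + 6.
Setting these equal: −5p + 8 = 3p + 6 ⇒ −8p = -2 ⇒ p = 1/4, and the value is (-5)·(1/4) + 8 = 27/4.
For General C: with q = P(C1), equating R1's and R2's payoffs gives −6q + 9 = 2q + 6 ⇒ q = 3/8.

27/4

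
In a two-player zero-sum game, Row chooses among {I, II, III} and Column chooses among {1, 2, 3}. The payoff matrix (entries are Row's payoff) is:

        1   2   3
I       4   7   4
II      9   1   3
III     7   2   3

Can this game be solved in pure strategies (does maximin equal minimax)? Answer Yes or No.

Row minima: I → 4, II → 1, III → 2; maximin = 4.
Column maxima: 1 → 9, 2 → 7, 3 → 4; minimax = 4.
maximin = minimax = 4, so a saddle point exists.

Yes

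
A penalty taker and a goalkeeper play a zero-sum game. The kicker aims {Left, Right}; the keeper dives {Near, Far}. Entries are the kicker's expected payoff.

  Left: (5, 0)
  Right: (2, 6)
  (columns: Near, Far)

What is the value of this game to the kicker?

Row minima: Left → 0, Right → 2; maximin = 2.
Column maxima: Near → 5, Far → 6; minimax = 5.
2 ≠ 5, so there is no saddle point; optimal play is mixed.
Let the kicker play Left with probability p. Expected payoff against Near: 5p + 2(1−p) = 3p + 2; against Far: 0p + 6(1−p) = −6p + 6.
Setting these equal: 3p + 2 = −6p + 6 ⇒ 9p = 4 ⇒ p = 4/9, and the value is (3)·(4/9) + 2 = 10/3.
For the keeper: with q = P(Near), equating Left's and Right's payoffs gives 5q = −4q + 6 ⇒ q = 2/3.

10/3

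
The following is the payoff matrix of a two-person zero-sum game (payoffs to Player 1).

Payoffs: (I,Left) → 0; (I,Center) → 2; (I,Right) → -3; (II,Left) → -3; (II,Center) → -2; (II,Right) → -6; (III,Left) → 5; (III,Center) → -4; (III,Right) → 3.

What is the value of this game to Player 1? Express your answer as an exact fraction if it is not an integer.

Row minima: I → -3, II → -6, III → -4; maximin = -3.
Column maxima: Left → 5, Center → 2, Right → 3; minimax = 2.
-3 ≠ 2, so there is no saddle point; optimal play is mixed.
II is strictly dominated by I, so Player 1 never plays it.
Left is strictly dominated by Right (it gives Player 1 strictly more in every row), so Player 2 never plays it.
On the remaining 2×2 (I, III vs Center, Right):
Let Player 1 play I with probability p. Expected payoff against Center: 2p + (-4)(1−p) = 6p − 4; against Right: (-3)p + 3(1−p) = −6p + 3.
Setting these equal: 6p − 4 = −6p + 3 ⇒ 12p = 7 ⇒ p = 7/12, and the value is (6)·(7/12) − 4 = -1/2.
For Player 2: with q = P(Center), equating I's and III's payoffs gives 5q − 3 = −7q + 3 ⇒ q = 1/2.

-1/2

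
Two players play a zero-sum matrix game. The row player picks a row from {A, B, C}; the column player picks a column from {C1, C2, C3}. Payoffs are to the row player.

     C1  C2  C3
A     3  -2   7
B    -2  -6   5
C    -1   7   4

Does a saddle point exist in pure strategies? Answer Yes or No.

Row minima: A → -2, B → -6, C → -1; maximin = -1.
Column maxima: C1 → 3, C2 → 7, C3 → 7; minimax = 3.
-1 ≠ 3, so no pure-strategy equilibrium exists.

No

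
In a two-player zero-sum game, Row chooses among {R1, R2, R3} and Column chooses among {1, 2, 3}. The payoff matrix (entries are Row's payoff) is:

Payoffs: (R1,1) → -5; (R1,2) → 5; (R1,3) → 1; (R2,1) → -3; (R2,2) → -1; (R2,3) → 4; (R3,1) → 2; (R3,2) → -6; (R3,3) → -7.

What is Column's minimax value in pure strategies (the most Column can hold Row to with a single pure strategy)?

Column maxima: 1 → 2, 2 → 5, 3 → 4.
The smallest of these is 2.

2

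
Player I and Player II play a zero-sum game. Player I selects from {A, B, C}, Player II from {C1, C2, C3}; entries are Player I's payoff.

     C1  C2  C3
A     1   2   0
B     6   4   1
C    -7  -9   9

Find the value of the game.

15/7

Row minima: A → 0, B → 1, C → -9; maximin = 1.
Column maxima: C1 → 6, C2 → 4, C3 → 9; minimax = 4.
1 ≠ 4, so there is no saddle point; optimal play is mixed.
A is strictly dominated by B, so Player I never plays it.
With A eliminated, C1 is strictly dominated by C2 (it gives Player I strictly more in every remaining row), so Player II never plays it.
On the remaining 2×2 (B, C vs C2, C3):
Let Player I play B with probability p. Expected payoff against C2: 4p + (-9)(1−p) = 13p − 9; against C3: 1p + 9(1−p) = −8p + 9.
Setting these equal: 13p − 9 = −8p + 9 ⇒ 21p = 18 ⇒ p = 6/7, and the value is (13)·(6/7) − 9 = 15/7.
For Player II: with q = P(C2), equating B's and C's payoffs gives 3q + 1 = −18q + 9 ⇒ q = 8/21.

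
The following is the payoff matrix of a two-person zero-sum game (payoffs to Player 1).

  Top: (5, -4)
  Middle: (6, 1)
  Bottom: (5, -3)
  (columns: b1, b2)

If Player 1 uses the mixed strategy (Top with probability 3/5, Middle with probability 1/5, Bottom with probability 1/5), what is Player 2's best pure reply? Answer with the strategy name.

b2

If Player 2 plays b1, Player 1's expected payoff is (3/5)·5 + (1/5)·6 + (1/5)·5 = 26/5.
If Player 2 plays b2, Player 1's expected payoff is (3/5)·(-4) + (1/5)·1 + (1/5)·(-3) = -14/5.
Player 2 minimizes Player 1's payoff; the smallest is -14/5, so the best response is b2.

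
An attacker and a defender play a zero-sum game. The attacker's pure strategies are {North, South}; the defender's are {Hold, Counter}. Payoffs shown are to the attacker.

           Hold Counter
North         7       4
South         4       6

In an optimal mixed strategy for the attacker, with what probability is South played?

3/5

Row minima: North → 4, South → 4; maximin = 4.
Column maxima: Hold → 7, Counter → 6; minimax = 6.
4 ≠ 6, so there is no saddle point; optimal play is mixed.
Let the attacker play North with probability p. Expected payoff against Hold: 7p + 4(1−p) = 3p + 4; against Counter: 4p + 6(1−p) = −2p + 6.
Setting these equal: 3p + 4 = −2p + 6 ⇒ 5p = 2 ⇒ p = 2/5, and the value is (3)·(2/5) + 4 = 26/5.
For the defender: with q = P(Hold), equating North's and South's payoffs gives 3q + 4 = −2q + 6 ⇒ q = 2/5.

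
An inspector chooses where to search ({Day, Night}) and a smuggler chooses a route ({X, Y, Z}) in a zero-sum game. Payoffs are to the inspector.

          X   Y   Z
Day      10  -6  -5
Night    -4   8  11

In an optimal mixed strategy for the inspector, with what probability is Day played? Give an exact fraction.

Row minima: Day → -6, Night → -4; maximin = -4.
Column maxima: X → 10, Y → 8, Z → 11; minimax = 8.
-4 ≠ 8, so there is no saddle point; optimal play is mixed.
Z is strictly dominated by Y (it gives the inspector strictly more in every row), so the smuggler never plays it.
On the remaining 2×2 (Day, Night vs X, Y):
Let the inspector play Day with probability p. Expected payoff against X: 10p + (-4)(1−p) = 14p − 4; against Y: (-6)p + 8(1−p) = −14p + 8.
Setting these equal: 14p − 4 = −14p + 8 ⇒ 28p = 12 ⇒ p = 3/7, and the value is (14)·(3/7) − 4 = 2.
For the smuggler: with q = P(X), equating Day's and Night's payoffs gives 16q − 6 = −12q + 8 ⇒ q = 1/2.

3/7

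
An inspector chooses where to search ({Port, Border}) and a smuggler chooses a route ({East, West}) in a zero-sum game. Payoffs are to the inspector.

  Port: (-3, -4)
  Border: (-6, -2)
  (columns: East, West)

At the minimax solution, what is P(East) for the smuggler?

Row minima: Port → -4, Border → -6; maximin = -4.
Column maxima: East → -3, West → -2; minimax = -3.
-4 ≠ -3, so there is no saddle point; optimal play is mixed.
Let the inspector play Port with probability p. Expected payoff against East: (-3)p + (-6)(1−p) = 3p − 6; against West: (-4)p + (-2)(1−p) = −2p − 2.
Setting these equal: 3p − 6 = −2p − 2 ⇒ 5p = 4 ⇒ p = 4/5, and the value is (3)·(4/5) − 6 = -18/5.
For the smuggler: with q = P(East), equating Port's and Border's payoffs gives q − 4 = −4q − 2 ⇒ q = 2/5.

2/5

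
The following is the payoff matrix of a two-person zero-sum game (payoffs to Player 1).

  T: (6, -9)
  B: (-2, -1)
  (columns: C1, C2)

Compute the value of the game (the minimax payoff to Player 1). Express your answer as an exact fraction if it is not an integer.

-3/2

Row minima: T → -9, B → -2; maximin = -2.
Column maxima: C1 → 6, C2 → -1; minimax = -1.
-2 ≠ -1, so there is no saddle point; optimal play is mixed.
Let Player 1 play T with probability p. Expected payoff against C1: 6p + (-2)(1−p) = 8p − 2; against C2: (-9)p + (-1)(1−p) = −8p − 1.
Setting these equal: 8p − 2 = −8p − 1 ⇒ 16p = 1 ⇒ p = 1/16, and the value is (8)·(1/16) − 2 = -3/2.
For Player 2: with q = P(C1), equating T's and B's payoffs gives 15q − 9 = −q − 1 ⇒ q = 1/2.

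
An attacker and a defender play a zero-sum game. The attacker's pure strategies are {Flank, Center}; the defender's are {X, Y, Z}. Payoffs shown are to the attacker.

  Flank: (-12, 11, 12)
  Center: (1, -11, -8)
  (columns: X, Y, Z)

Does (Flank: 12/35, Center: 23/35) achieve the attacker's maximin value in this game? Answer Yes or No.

Against X this mix gives (12/35)·(-12) + (23/35)·1 = -121/35.
Against Y this mix gives (12/35)·11 + (23/35)·(-11) = -121/35.
Against Z this mix gives (12/35)·12 + (23/35)·(-8) = -8/7.
All of the defender's active replies (X, Y) yield -121/35, and no column does worse for the attacker. The mix makes the defender indifferent and guarantees -121/35, so it is optimal.

Yes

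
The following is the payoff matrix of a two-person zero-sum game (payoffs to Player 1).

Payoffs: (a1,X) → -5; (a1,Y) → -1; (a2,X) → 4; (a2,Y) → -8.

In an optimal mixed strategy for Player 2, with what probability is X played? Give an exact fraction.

7/16

Row minima: a1 → -5, a2 → -8; maximin = -5.
Column maxima: X → 4, Y → -1; minimax = -1.
-5 ≠ -1, so there is no saddle point; optimal play is mixed.
Let Player 1 play a1 with probability p. Expected payoff against X: (-5)p + 4(1−p) = −9p + 4; against Y: (-1)p + (-8)(1−p) = 7p − 8.
Setting these equal: −9p + 4 = 7p − 8 ⇒ −16p = -12 ⇒ p = 3/4, and the value is (-9)·(3/4) + 4 = -11/4.
For Player 2: with q = P(X), equating a1's and a2's payoffs gives −4q − 1 = 12q − 8 ⇒ q = 7/16.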